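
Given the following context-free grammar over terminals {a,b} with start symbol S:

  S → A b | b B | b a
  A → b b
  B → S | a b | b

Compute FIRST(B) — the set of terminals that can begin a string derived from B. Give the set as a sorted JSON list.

Compute FIRST by fixpoint:
iter 1:
  A via A→b b: +{b}
  B via B→a b: +{a}
  B via B→b: +{b}
  S via S→A b: +{b}
  S: {b}  A: {b}  B: {a,b}
iter 2: done
  S: {b}  A: {b}  B: {a,b}

FIRST(B) = ["a", "b"]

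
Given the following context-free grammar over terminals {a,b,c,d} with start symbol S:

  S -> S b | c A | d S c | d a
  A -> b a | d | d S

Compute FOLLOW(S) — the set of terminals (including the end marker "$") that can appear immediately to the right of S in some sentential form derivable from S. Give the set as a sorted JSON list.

FIRST sets, iterate to fixpoint:
round 1:
  A via A→b a: +{b}
  A via A→d: +{d}
  S via S→c A: +{c}
  S via S→d S c: +{d}
  S: {c,d}  A: {b,d}
round 2: (no change)
  S: {c,d}  A: {b,d}

Compute FOLLOW by fixpoint:
FOLLOW(S) := {$}
iter 1:
  S→S b: FOLLOW(S) ⊇ FIRST(b) = {b}; new: +{b}
  S→c A: FOLLOW(A) ⊇ FOLLOW(S) ⊇ {$,b}; new: +{$,b}
  S→d S c: FOLLOW(S) ⊇ FIRST(c) = {c}; new: +{c}
  FOLLOW[S]={$,b,c}  FOLLOW[A]={$,b}
iter 2:
  S→c A: FOLLOW(A) ⊇ FOLLOW(S) ⊇ {$,b,c}; new: +{c}
  FOLLOW[S]={$,b,c}  FOLLOW[A]={$,b,c}
iter 3: (stable)
  FOLLOW[S]={$,b,c}  FOLLOW[A]={$,b,c}

FOLLOW(S) = ["$", "b", "c"]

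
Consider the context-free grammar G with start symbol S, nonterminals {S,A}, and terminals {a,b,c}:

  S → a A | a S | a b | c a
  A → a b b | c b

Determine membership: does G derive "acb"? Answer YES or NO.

Convert to CNF:
  S -> T0 A | T0 S | T0 T1 | T2 T0
  A -> T0 X3 | T2 T1
  T0 -> a
  T1 -> b
  T2 -> c
  X3 -> T1 T1

Fill CYK table bottom-up:
  cell(0,0) a: {T0}  orig:{}
  cell(1,1) c: {T2}  orig:{}
  cell(2,2) b: {T1}  orig:{}
  cell(0,1) ac: ∅
  cell(1,2) cb: {A}
  cell(0,2) acb: {S}

S ∈ T[0,2] ⇒ YES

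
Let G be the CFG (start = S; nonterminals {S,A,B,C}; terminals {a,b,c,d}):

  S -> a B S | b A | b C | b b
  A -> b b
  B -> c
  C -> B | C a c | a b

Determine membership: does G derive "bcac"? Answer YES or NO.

CNF form of G:
  S -> T0 A | T0 C | T0 T0 | T1 X4
  A -> T0 T0
  B -> c
  C -> C X3 | T1 T0 | c
  T0 -> b
  T1 -> a
  T2 -> c
  X3 -> T1 T2
  X4 -> B S

CYK fill:
  T[0,0] 'b' = {T0}  orig:{}
  T[1,1] 'c' = {B,C,T2}  orig:{B,C}
  T[2,2] 'a' = {T1}  orig:{}
  T[3,3] 'c' = {B,C,T2}  orig:{B,C}
  T[0,1] 'bc' = {S}
  T[1,2] 'ca' = ∅
  T[2,3] 'ac' = {X3}  orig:{}
  T[0,2] 'bca' = ∅
  T[1,3] 'cac' = {C}
  T[0,3] 'bcac' = {S}

S ∈ T[0,3] ⇒ YES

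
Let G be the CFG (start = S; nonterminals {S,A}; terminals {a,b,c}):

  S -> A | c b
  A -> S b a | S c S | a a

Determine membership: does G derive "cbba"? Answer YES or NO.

Convert to CNF:
  S -> S X5 | S X6 | T1 T1 | T2 T0
  A -> S X3 | S X4 | T1 T1
  T0 -> b
  T1 -> a
  T2 -> c
  X3 -> T0 T1
  X4 -> T2 S
  X5 -> T0 T1
  X6 -> T2 S

Fill CYK table bottom-up:
  T[0,0] 'c' = {T2}  orig:{}
  T[1,1] 'b' = {T0}  orig:{}
  T[2,2] 'b' = {T0}  orig:{}
  T[3,3] 'a' = {T1}  orig:{}
  T[0,1] 'cb' = {S}
  T[1,2] 'bb' = ∅
  T[2,3] 'ba' = {X3,X5}  orig:{}
  T[0,2] 'cbb' = ∅
  T[1,3] 'bba' = ∅
  T[0,3] 'cbba' = {A,S}

S ∈ T[0,3] ⇒ YES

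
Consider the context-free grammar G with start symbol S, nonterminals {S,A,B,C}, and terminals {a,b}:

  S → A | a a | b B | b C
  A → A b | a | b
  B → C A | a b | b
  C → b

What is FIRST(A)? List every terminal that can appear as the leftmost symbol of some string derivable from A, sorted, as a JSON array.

Compute FIRST by fixpoint:
round 1:
  A via A→a: +{a}
  A via A→b: +{b}
  B via B→a b: +{a}
  B via B→b: +{b}
  C via C→b: +{b}
  S via S→A: +{a,b}
  S: {a,b}  A: {a,b}  B: {a,b}  C: {b}
round 2: done
  S: {a,b}  A: {a,b}  B: {a,b}  C: {b}

FIRST(A) = ["a", "b"]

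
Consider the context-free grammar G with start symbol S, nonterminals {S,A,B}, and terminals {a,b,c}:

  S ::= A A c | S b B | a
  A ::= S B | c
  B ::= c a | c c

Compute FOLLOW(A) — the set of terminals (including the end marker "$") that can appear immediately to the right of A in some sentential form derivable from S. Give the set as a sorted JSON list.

FIRST iteration:
round 1:
  A via A→c: +{c}
  B via B→c a: +{c}
  S via S→A A c: +{c}
  S via S→a: +{a}
  FIRST(S)={a,c}  FIRST(A)={c}  FIRST(B)={c}
round 2:
  A via A→S B: +{a}
  FIRST(S)={a,c}  FIRST(A)={a,c}  FIRST(B)={c}
round 3: done
  FIRST(S)={a,c}  FIRST(A)={a,c}  FIRST(B)={c}

Compute FOLLOW by fixpoint:
seed FOLLOW(S) with $
[1]
  A→S B: FOLLOW(S) ⊇ FIRST(B) = {c}; new: +{c}
  S→A A c: FOLLOW(A) ⊇ FIRST(A) = {a,c}; new: +{a,c}
  S→S b B: FOLLOW(S) ⊇ FIRST(b) = {b}; new: +{b}
  S→S b B: FOLLOW(B) ⊇ FOLLOW(S) ⊇ {$,b,c}; new: +{$,b,c}
  S: {$,b,c}  A: {a,c}  B: {$,b,c}
[2]
  A→S B: FOLLOW(B) ⊇ FOLLOW(A) ⊇ {a,c}; new: +{a}
  S: {$,b,c}  A: {a,c}  B: {$,a,b,c}
[3] done
  S: {$,b,c}  A: {a,c}  B: {$,a,b,c}

FOLLOW(A) = ["a", "c"]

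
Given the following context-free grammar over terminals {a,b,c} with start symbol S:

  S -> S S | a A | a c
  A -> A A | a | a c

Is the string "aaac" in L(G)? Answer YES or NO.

Convert to CNF:
  S -> S S | T0 A | T0 T1
  A -> A A | T0 T1 | a
  T0 -> a
  T1 -> c

CYK fill:
  T[0,0] 'a' = {A,T0}  orig:{A}
  T[1,1] 'a' = {A,T0}  orig:{A}
  T[2,2] 'a' = {A,T0}  orig:{A}
  T[3,3] 'c' = {T1}  orig:{}
  T[0,1] 'aa' = {A,S}
  T[1,2] 'aa' = {A,S}
  T[2,3] 'ac' = {A,S}
  T[0,2] 'aaa' = {A,S}
  T[1,3] 'aac' = {A,S}
  T[0,3] 'aaac' = {A,S}

S ∈ T[0,3] ⇒ YES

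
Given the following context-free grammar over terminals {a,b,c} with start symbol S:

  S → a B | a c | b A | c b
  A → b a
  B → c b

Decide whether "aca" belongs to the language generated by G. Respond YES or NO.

Convert to CNF:
  S -> T0 A | T1 B | T1 T2 | T2 T0
  A -> T0 T1
  B -> T2 T0
  T0 -> b
  T1 -> a
  T2 -> c

CYK table (by increasing span):
  cell(0,0) a: {T1}  orig:{}
  cell(1,1) c: {T2}  orig:{}
  cell(2,2) a: {T1}  orig:{}
  cell(0,1) ac: {S}
  cell(1,2) ca: ∅
  cell(0,2) aca: ∅

S ∉ T[0,2] ⇒ NO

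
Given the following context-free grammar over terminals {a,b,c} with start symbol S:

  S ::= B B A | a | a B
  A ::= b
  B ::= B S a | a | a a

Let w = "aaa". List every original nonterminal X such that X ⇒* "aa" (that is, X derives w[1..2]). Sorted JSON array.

CNF form of G:
  S -> B X2 | T0 B | a
  A -> b
  B -> B X1 | T0 T0 | a
  T0 -> a
  X1 -> S T0
  X2 -> B A

CYK fill (cells [i..j] with 1 ≤ i ≤ j ≤ 2 only):
  T[1,1] 'a' = {B,S,T0}  orig:{B,S}
  T[2,2] 'a' = {B,S,T0}  orig:{B,S}
  T[1,2] 'aa' = {B,S,X1}  orig:{B,S}

Original NTs in T[1,2] deriving "aa": ["B", "S"]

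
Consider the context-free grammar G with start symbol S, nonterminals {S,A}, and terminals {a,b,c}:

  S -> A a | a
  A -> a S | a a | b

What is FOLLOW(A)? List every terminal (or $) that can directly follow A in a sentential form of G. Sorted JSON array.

FIRST sets, iterate to fixpoint:
pass 1:
  A via A→a S: +{a}
  A via A→b: +{b}
  S via S→A a: +{a,b}
  S: {a,b}  A: {a,b}
pass 2: done
  S: {a,b}  A: {a,b}

Compute FOLLOW by fixpoint:
FOLLOW(S) := {$}
round 1:
  S→A a: FOLLOW(A) ⊇ FIRST(a) = {a}; new: +{a}
  FOLLOW(S)={$}  FOLLOW(A)={a}
round 2:
  A→a S: FOLLOW(S) ⊇ FOLLOW(A) ⊇ {a}; new: +{a}
  FOLLOW(S)={$,a}  FOLLOW(A)={a}
round 3: (stable)
  FOLLOW(S)={$,a}  FOLLOW(A)={a}

FOLLOW(A) = ["a"]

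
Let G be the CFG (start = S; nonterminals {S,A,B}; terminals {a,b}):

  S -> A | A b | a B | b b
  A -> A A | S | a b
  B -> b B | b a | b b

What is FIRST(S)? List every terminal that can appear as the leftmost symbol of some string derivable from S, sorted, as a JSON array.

FIRST iteration:
iter 1:
  A via A→a b: +{a}
  B via B→b B: +{b}
  S via S→A: +{a}
  S via S→b b: +{b}
  S: {a,b}  A: {a}  B: {b}
iter 2:
  A via A→S: +{b}
  S: {a,b}  A: {a,b}  B: {b}
iter 3: — fixpoint
  S: {a,b}  A: {a,b}  B: {b}

FIRST(S) = ["a", "b"]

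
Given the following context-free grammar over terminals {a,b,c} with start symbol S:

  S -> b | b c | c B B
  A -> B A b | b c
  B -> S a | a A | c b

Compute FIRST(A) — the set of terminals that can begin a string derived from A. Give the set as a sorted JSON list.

FIRST iteration:
round 1:
  A via A→b c: +{b}
  B via B→a A: +{a}
  B via B→c b: +{c}
  S via S→b: +{b}
  S via S→c B B: +{c}
  S: {b,c}  A: {b}  B: {a,c}
round 2:
  A via A→B A b: +{a,c}
  B via B→S a: +{b}
  S: {b,c}  A: {a,b,c}  B: {a,b,c}
round 3: done
  S: {b,c}  A: {a,b,c}  B: {a,b,c}

FIRST(A) = ["a", "b", "c"]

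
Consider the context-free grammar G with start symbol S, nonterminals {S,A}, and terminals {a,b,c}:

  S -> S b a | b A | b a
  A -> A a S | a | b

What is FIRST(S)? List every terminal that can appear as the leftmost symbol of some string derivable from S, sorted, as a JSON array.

Compute FIRST by fixpoint:
iter 1:
  A via A→a: +{a}
  A via A→b: +{b}
  S via S→b A: +{b}
  S: {b}  A: {a,b}
iter 2: (stable)
  S: {b}  A: {a,b}

FIRST(S) = ["b"]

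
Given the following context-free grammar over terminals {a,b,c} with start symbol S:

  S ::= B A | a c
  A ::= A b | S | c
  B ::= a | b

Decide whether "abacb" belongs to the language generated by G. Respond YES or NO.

CNF form of G:
  S -> B A | T1 T2
  A -> A T0 | B A | T1 T2 | c
  B -> a | b
  T0 -> b
  T1 -> a
  T2 -> c

CYK table (by increasing span):
  [0..0]={B,T1}  "a"  orig:{B}
  [1..1]={B,T0}  "b"  orig:{B}
  [2..2]={B,T1}  "a"  orig:{B}
  [3..3]={A,T2}  "c"  orig:{A}
  [4..4]={B,T0}  "b"  orig:{B}
  [0..1]=∅  "ab"
  [1..2]=∅  "ba"
  [2..3]={A,S}  "ac"
  [3..4]={A}  "cb"
  [0..2]=∅  "aba"
  [1..3]={A,S}  "bac"
  [2..4]={A,S}  "acb"
  [0..3]={A,S}  "abac"
  [1..4]={A,S}  "bacb"
  [0..4]={A,S}  "abacb"

S ∈ T[0,4] ⇒ YES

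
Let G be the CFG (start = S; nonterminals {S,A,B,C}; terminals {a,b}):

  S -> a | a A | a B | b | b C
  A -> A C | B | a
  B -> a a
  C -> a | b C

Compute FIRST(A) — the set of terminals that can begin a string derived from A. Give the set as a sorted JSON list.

Compute FIRST by fixpoint:
pass 1:
  A via A→a: +{a}
  B via B→a a: +{a}
  C via C→a: +{a}
  C via C→b C: +{b}
  S via S→a: +{a}
  S via S→b: +{b}
  FIRST[S]={a,b}  FIRST[A]={a}  FIRST[B]={a}  FIRST[C]={a,b}
pass 2: (stable)
  FIRST[S]={a,b}  FIRST[A]={a}  FIRST[B]={a}  FIRST[C]={a,b}

FIRST(A) = ["a"]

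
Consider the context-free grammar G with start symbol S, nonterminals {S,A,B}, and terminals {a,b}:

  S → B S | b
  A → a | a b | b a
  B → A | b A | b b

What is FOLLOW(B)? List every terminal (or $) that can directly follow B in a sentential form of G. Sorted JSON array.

Compute FIRST by fixpoint:
[1]
  A via A→a: +{a}
  A via A→b a: +{b}
  B via B→A: +{a,b}
  S via S→B S: +{a,b}
  FIRST(S)={a,b}  FIRST(A)={a,b}  FIRST(B)={a,b}
[2] (stable)
  FIRST(S)={a,b}  FIRST(A)={a,b}  FIRST(B)={a,b}

Compute FOLLOW by fixpoint:
initialize: $ ∈ FOLLOW(S)
round 1:
  S→B S: FOLLOW(B) ⊇ FIRST(S) = {a,b}; new: +{a,b}
  FOLLOW[S]={$}  FOLLOW[A]={}  FOLLOW[B]={a,b}
round 2:
  B→A: FOLLOW(A) ⊇ FOLLOW(B) ⊇ {a,b}; new: +{a,b}
  FOLLOW[S]={$}  FOLLOW[A]={a,b}  FOLLOW[B]={a,b}
round 3: (stable)
  FOLLOW[S]={$}  FOLLOW[A]={a,b}  FOLLOW[B]={a,b}

FOLLOW(B) = ["a", "b"]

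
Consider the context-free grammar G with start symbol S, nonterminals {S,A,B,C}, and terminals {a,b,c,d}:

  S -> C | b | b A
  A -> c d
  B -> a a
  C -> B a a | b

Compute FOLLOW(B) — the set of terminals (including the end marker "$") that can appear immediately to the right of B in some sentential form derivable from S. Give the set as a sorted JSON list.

FIRST sets, iterate to fixpoint:
round 1:
  A via A→c d: +{c}
  B via B→a a: +{a}
  C via C→B a a: +{a}
  C via C→b: +{b}
  S via S→C: +{a,b}
  FIRST(S)={a,b}  FIRST(A)={c}  FIRST(B)={a}  FIRST(C)={a,b}
round 2: done
  FIRST(S)={a,b}  FIRST(A)={c}  FIRST(B)={a}  FIRST(C)={a,b}

Compute FOLLOW by fixpoint:
seed FOLLOW(S) with $
round 1:
  C→B a a: FOLLOW(B) ⊇ FIRST(a) = {a}; new: +{a}
  S→C: FOLLOW(C) ⊇ FOLLOW(S) ⊇ {$}; new: +{$}
  S→b A: FOLLOW(A) ⊇ FOLLOW(S) ⊇ {$}; new: +{$}
  S: {$}  A: {$}  B: {a}  C: {$}
round 2: (no change)
  S: {$}  A: {$}  B: {a}  C: {$}

FOLLOW(B) = ["a"]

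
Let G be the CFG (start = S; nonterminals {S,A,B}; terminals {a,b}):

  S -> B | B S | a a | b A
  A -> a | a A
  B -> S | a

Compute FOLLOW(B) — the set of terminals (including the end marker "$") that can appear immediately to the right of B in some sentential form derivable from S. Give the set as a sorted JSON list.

FIRST sets, iterate to fixpoint:
[1]
  A via A→a: +{a}
  B via B→a: +{a}
  S via S→B: +{a}
  S via S→b A: +{b}
  FIRST(S)={a,b}  FIRST(A)={a}  FIRST(B)={a}
[2]
  B via B→S: +{b}
  FIRST(S)={a,b}  FIRST(A)={a}  FIRST(B)={a,b}
[3] — fixpoint
  FIRST(S)={a,b}  FIRST(A)={a}  FIRST(B)={a,b}

FOLLOW iteration:
initialize: $ ∈ FOLLOW(S)
[1]
  S→B: FOLLOW(B) ⊇ FOLLOW(S) ⊇ {$}; new: +{$}
  S→B S: FOLLOW(B) ⊇ FIRST(S) = {a,b}; new: +{a,b}
  S→b A: FOLLOW(A) ⊇ FOLLOW(S) ⊇ {$}; new: +{$}
  S: {$}  A: {$}  B: {$,a,b}
[2]
  B→S: FOLLOW(S) ⊇ FOLLOW(B) ⊇ {$,a,b}; new: +{a,b}
  S→b A: FOLLOW(A) ⊇ FOLLOW(S) ⊇ {$,a,b}; new: +{a,b}
  S: {$,a,b}  A: {$,a,b}  B: {$,a,b}
[3] done
  S: {$,a,b}  A: {$,a,b}  B: {$,a,b}

FOLLOW(B) = ["$", "a", "b"]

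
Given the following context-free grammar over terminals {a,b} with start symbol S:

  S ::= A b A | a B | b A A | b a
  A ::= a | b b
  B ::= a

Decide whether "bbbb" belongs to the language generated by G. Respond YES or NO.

CNF form of G:
  S -> A X2 | T0 T1 | T0 X3 | T1 B
  A -> T0 T0 | a
  B -> a
  T0 -> b
  T1 -> a
  X2 -> T0 A
  X3 -> A A

CYK table (by increasing span):
  [0..0]={T0}  "b"  orig:{}
  [1..1]={T0}  "b"  orig:{}
  [2..2]={T0}  "b"  orig:{}
  [3..3]={T0}  "b"  orig:{}
  [0..1]={A}  "bb"
  [1..2]={A}  "bb"
  [2..3]={A}  "bb"
  [0..2]={X2}  "bbb"  orig:{}
  [1..3]={X2}  "bbb"  orig:{}
  [0..3]={X3}  "bbbb"  orig:{}

S ∉ T[0,3] ⇒ NO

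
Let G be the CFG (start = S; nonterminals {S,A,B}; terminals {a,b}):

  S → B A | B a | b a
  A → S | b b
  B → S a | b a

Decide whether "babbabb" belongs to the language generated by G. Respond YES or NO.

CNF form of G:
  S -> B A | B T0 | T1 T0
  A -> B A | B T0 | T1 T0 | T1 T1
  B -> S T0 | T1 T0
  T0 -> a
  T1 -> b

Fill CYK table bottom-up:
  cell(0,0) b: {T1}  orig:{}
  cell(1,1) a: {T0}  orig:{}
  cell(2,2) b: {T1}  orig:{}
  cell(3,3) b: {T1}  orig:{}
  cell(4,4) a: {T0}  orig:{}
  cell(5,5) b: {T1}  orig:{}
  cell(6,6) b: {T1}  orig:{}
  cell(0,1) ba: {A,B,S}
  cell(1,2) ab: ∅
  cell(2,3) bb: {A}
  cell(3,4) ba: {A,B,S}
  cell(4,5) ab: ∅
  cell(5,6) bb: {A}
  cell(0,2) bab: ∅
  cell(1,3) abb: ∅
  cell(2,4) bba: ∅
  cell(3,5) bab: ∅
  cell(4,6) abb: ∅
  cell(0,3) babb: {A,S}
  cell(1,4) abba: ∅
  cell(2,5) bbab: ∅
  cell(3,6) babb: {A,S}
  cell(0,4) babba: {B}
  cell(1,5) abbab: ∅
  cell(2,6) bbabb: ∅
  cell(0,5) babbab: ∅
  cell(1,6) abbabb: ∅
  cell(0,6) babbabb: {A,S}

S ∈ T[0,6] ⇒ YES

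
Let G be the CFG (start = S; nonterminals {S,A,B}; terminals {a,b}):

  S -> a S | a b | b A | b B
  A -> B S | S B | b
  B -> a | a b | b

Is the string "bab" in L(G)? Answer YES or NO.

Convert to CNF:
  S -> T0 S | T0 T1 | T1 A | T1 B
  A -> B S | S B | b
  B -> T0 T1 | a | b
  T0 -> a
  T1 -> b

Fill CYK table bottom-up:
  [0..0]={A,B,T1}  "b"  orig:{A,B}
  [1..1]={B,T0}  "a"  orig:{B}
  [2..2]={A,B,T1}  "b"  orig:{A,B}
  [0..1]={S}  "ba"
  [1..2]={B,S}  "ab"
  [0..2]={A,S}  "bab"

S ∈ T[0,2] ⇒ YES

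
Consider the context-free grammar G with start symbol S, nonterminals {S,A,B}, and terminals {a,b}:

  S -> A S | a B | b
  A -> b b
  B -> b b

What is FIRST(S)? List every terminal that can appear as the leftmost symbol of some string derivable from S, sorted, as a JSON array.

Compute FIRST by fixpoint:
round 1:
  A via A→b b: +{b}
  B via B→b b: +{b}
  S via S→A S: +{b}
  S via S→a B: +{a}
  FIRST(S)={a,b}  FIRST(A)={b}  FIRST(B)={b}
round 2: done
  FIRST(S)={a,b}  FIRST(A)={b}  FIRST(B)={b}

FIRST(S) = ["a", "b"]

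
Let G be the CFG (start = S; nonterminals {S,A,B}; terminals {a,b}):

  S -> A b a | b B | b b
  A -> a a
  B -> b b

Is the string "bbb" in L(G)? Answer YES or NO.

Convert to CNF:
  S -> A X2 | T1 B | T1 T1
  A -> T0 T0
  B -> T1 T1
  T0 -> a
  T1 -> b
  X2 -> T1 T0

CYK fill:
  [0..0]={T1}  "b"  orig:{}
  [1..1]={T1}  "b"  orig:{}
  [2..2]={T1}  "b"  orig:{}
  [0..1]={B,S}  "bb"
  [1..2]={B,S}  "bb"
  [0..2]={S}  "bbb"

S ∈ T[0,2] ⇒ YES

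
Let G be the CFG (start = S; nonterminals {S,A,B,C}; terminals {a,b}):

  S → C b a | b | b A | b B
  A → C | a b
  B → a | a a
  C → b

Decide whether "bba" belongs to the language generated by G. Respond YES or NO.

CNF form of G:
  S -> C X2 | T1 A | T1 B | b
  A -> T0 T1 | b
  B -> T0 T0 | a
  C -> b
  T0 -> a
  T1 -> b
  X2 -> T1 T0

CYK fill:
  cell(0,0) b: {A,C,S,T1}  orig:{A,C,S}
  cell(1,1) b: {A,C,S,T1}  orig:{A,C,S}
  cell(2,2) a: {B,T0}  orig:{B}
  cell(0,1) bb: {S}
  cell(1,2) ba: {S,X2}  orig:{S}
  cell(0,2) bba: {S}

S ∈ T[0,2] ⇒ YES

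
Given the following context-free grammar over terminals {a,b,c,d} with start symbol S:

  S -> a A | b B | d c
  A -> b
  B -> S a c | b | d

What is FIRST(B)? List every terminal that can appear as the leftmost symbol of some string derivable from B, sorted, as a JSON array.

FIRST iteration:
pass 1:
  A via A→b: +{b}
  B via B→b: +{b}
  B via B→d: +{d}
  S via S→a A: +{a}
  S via S→b B: +{b}
  S via S→d c: +{d}
  FIRST[S]={a,b,d}  FIRST[A]={b}  FIRST[B]={b,d}
pass 2:
  B via B→S a c: +{a}
  FIRST[S]={a,b,d}  FIRST[A]={b}  FIRST[B]={a,b,d}
pass 3: done
  FIRST[S]={a,b,d}  FIRST[A]={b}  FIRST[B]={a,b,d}

FIRST(B) = ["a", "b", "d"]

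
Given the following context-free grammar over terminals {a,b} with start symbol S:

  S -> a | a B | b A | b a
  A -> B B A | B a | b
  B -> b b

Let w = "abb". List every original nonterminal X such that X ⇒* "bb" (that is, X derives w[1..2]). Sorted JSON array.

Convert to CNF:
  S -> T0 B | T1 A | T1 T0 | a
  A -> B T0 | B X2 | b
  B -> T1 T1
  T0 -> a
  T1 -> b
  X2 -> B A

CYK table (by increasing span) (cells [i..j] with 1 ≤ i ≤ j ≤ 2 only):
  cell(1,1) b: {A,T1}  orig:{A}
  cell(2,2) b: {A,T1}  orig:{A}
  cell(1,2) bb: {B,S}

Original NTs in T[1,2] deriving "bb": ["B", "S"]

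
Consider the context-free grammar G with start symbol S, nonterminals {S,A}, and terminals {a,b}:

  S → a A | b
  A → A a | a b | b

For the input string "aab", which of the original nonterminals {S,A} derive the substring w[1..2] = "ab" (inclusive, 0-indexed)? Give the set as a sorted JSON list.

Convert to CNF:
  S -> T0 A | b
  A -> A T0 | T0 T1 | b
  T0 -> a
  T1 -> b

Fill CYK table bottom-up — only the sub-triangle for w[1..2]:
  [1..1]={T0}  "a"  orig:{}
  [2..2]={A,S,T1}  "b"  orig:{A,S}
  [1..2]={A,S}  "ab"

Original NTs in T[1,2] deriving "ab": ["A", "S"]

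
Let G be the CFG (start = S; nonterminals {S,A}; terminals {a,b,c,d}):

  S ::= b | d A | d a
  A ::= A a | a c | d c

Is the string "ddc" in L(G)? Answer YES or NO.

CNF form of G:
  S -> T2 A | T2 T0 | b
  A -> A T0 | T0 T1 | T2 T1
  T0 -> a
  T1 -> c
  T2 -> d

CYK table (by increasing span):
  T[0,0] 'd' = {T2}  orig:{}
  T[1,1] 'd' = {T2}  orig:{}
  T[2,2] 'c' = {T1}  orig:{}
  T[0,1] 'dd' = ∅
  T[1,2] 'dc' = {A}
  T[0,2] 'ddc' = {S}

S ∈ T[0,2] ⇒ YES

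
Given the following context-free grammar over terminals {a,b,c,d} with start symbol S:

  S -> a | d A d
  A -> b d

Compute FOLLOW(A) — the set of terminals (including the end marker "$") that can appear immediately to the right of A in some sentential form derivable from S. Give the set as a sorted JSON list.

Compute FIRST by fixpoint:
round 1:
  A via A→b d: +{b}
  S via S→a: +{a}
  S via S→d A d: +{d}
  FIRST(S)={a,d}  FIRST(A)={b}
round 2: (no change)
  FIRST(S)={a,d}  FIRST(A)={b}

Compute FOLLOW by fixpoint:
seed FOLLOW(S) with $
iter 1:
  S→d A d: FOLLOW(A) ⊇ FIRST(d) = {d}; new: +{d}
  FOLLOW(S)={$}  FOLLOW(A)={d}
iter 2: — fixpoint
  FOLLOW(S)={$}  FOLLOW(A)={d}

FOLLOW(A) = ["d"]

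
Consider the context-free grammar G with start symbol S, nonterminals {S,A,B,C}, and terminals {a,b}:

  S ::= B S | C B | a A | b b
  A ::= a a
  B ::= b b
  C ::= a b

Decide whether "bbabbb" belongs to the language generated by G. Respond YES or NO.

Convert to CNF:
  S -> B S | C B | T0 A | T1 T1
  A -> T0 T0
  B -> T1 T1
  C -> T0 T1
  T0 -> a
  T1 -> b

Fill CYK table bottom-up:
  cell(0,0) b: {T1}  orig:{}
  cell(1,1) b: {T1}  orig:{}
  cell(2,2) a: {T0}  orig:{}
  cell(3,3) b: {T1}  orig:{}
  cell(4,4) b: {T1}  orig:{}
  cell(5,5) b: {T1}  orig:{}
  cell(0,1) bb: {B,S}
  cell(1,2) ba: ∅
  cell(2,3) ab: {C}
  cell(3,4) bb: {B,S}
  cell(4,5) bb: {B,S}
  cell(0,2) bba: ∅
  cell(1,3) bab: ∅
  cell(2,4) abb: ∅
  cell(3,5) bbb: ∅
  cell(0,3) bbab: ∅
  cell(1,4) babb: ∅
  cell(2,5) abbb: {S}
  cell(0,4) bbabb: ∅
  cell(1,5) babbb: ∅
  cell(0,5) bbabbb: {S}

S ∈ T[0,5] ⇒ YES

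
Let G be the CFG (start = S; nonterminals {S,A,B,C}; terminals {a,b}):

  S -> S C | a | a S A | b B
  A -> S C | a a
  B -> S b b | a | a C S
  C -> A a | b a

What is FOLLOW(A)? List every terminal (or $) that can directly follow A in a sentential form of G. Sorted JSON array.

Compute FIRST by fixpoint:
pass 1:
  A via A→a a: +{a}
  B via B→a: +{a}
  C via C→A a: +{a}
  C via C→b a: +{b}
  S via S→a: +{a}
  S via S→b B: +{b}
  FIRST(S)={a,b}  FIRST(A)={a}  FIRST(B)={a}  FIRST(C)={a,b}
pass 2:
  A via A→S C: +{b}
  B via B→S b b: +{b}
  FIRST(S)={a,b}  FIRST(A)={a,b}  FIRST(B)={a,b}  FIRST(C)={a,b}
pass 3: (stable)
  FIRST(S)={a,b}  FIRST(A)={a,b}  FIRST(B)={a,b}  FIRST(C)={a,b}

Compute FOLLOW by fixpoint:
FOLLOW(S) := {$}
round 1:
  A→S C: FOLLOW(S) ⊇ FIRST(C) = {a,b}; new: +{a,b}
  B→a C S: FOLLOW(C) ⊇ FIRST(S) = {a,b}; new: +{a,b}
  C→A a: FOLLOW(A) ⊇ FIRST(a) = {a}; new: +{a}
  S→S C: FOLLOW(C) ⊇ FOLLOW(S) ⊇ {$,a,b}; new: +{$}
  S→a S A: FOLLOW(A) ⊇ FOLLOW(S) ⊇ {$,a,b}; new: +{$,b}
  S→b B: FOLLOW(B) ⊇ FOLLOW(S) ⊇ {$,a,b}; new: +{$,a,b}
  FOLLOW[S]={$,a,b}  FOLLOW[A]={$,a,b}  FOLLOW[B]={$,a,b}  FOLLOW[C]={$,a,b}
round 2: (no change)
  FOLLOW[S]={$,a,b}  FOLLOW[A]={$,a,b}  FOLLOW[B]={$,a,b}  FOLLOW[C]={$,a,b}

FOLLOW(A) = ["$", "a", "b"]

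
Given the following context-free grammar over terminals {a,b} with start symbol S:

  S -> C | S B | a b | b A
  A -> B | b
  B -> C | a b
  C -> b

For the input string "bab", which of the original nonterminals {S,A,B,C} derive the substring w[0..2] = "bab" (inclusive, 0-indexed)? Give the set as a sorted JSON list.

Convert to CNF:
  S -> S B | T0 T1 | T1 A | b
  A -> T0 T1 | b
  B -> T0 T1 | b
  C -> b
  T0 -> a
  T1 -> b

CYK fill, restricted to cells inside w[0..2]:
  [0..0]={A,B,C,S,T1}  "b"  orig:{A,B,C,S}
  [1..1]={T0}  "a"  orig:{}
  [2..2]={A,B,C,S,T1}  "b"  orig:{A,B,C,S}
  [0..1]=∅  "ba"
  [1..2]={A,B,S}  "ab"
  [0..2]={S}  "bab"

Original NTs in T[0,2] deriving "bab": ["S"]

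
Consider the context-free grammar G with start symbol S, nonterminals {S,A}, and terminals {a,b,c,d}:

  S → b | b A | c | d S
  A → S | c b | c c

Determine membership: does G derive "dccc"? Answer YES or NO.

Convert to CNF:
  S -> T0 A | T2 S | b | c
  A -> T0 A | T1 T0 | T1 T1 | T2 S | b | c
  T0 -> b
  T1 -> c
  T2 -> d

Fill CYK table bottom-up:
  T[0,0] 'd' = {T2}  orig:{}
  T[1,1] 'c' = {A,S,T1}  orig:{A,S}
  T[2,2] 'c' = {A,S,T1}  orig:{A,S}
  T[3,3] 'c' = {A,S,T1}  orig:{A,S}
  T[0,1] 'dc' = {A,S}
  T[1,2] 'cc' = {A}
  T[2,3] 'cc' = {A}
  T[0,2] 'dcc' = ∅
  T[1,3] 'ccc' = ∅
  T[0,3] 'dccc' = ∅

S ∉ T[0,3] ⇒ NO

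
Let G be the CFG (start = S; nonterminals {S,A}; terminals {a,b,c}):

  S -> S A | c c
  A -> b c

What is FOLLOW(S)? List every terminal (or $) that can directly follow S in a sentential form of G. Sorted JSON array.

FIRST sets, iterate to fixpoint:
round 1:
  A via A→b c: +{b}
  S via S→c c: +{c}
  FIRST[S]={c}  FIRST[A]={b}
round 2: — fixpoint
  FIRST[S]={c}  FIRST[A]={b}

FOLLOW iteration:
FOLLOW(S) := {$}
iter 1:
  S→S A: FOLLOW(S) ⊇ FIRST(A) = {b}; new: +{b}
  S→S A: FOLLOW(A) ⊇ FOLLOW(S) ⊇ {$,b}; new: +{$,b}
  FOLLOW(S)={$,b}  FOLLOW(A)={$,b}
iter 2: (no change)
  FOLLOW(S)={$,b}  FOLLOW(A)={$,b}

FOLLOW(S) = ["$", "b"]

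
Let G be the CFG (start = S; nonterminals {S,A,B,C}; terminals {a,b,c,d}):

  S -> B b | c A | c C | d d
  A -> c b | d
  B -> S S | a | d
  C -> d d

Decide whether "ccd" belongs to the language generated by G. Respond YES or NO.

Convert to CNF:
  S -> B T1 | T0 A | T0 C | T2 T2
  A -> T0 T1 | d
  B -> S S | a | d
  C -> T2 T2
  T0 -> c
  T1 -> b
  T2 -> d

CYK table (by increasing span):
  T[0,0] 'c' = {T0}  orig:{}
  T[1,1] 'c' = {T0}  orig:{}
  T[2,2] 'd' = {A,B,T2}  orig:{A,B}
  T[0,1] 'cc' = ∅
  T[1,2] 'cd' = {S}
  T[0,2] 'ccd' = ∅

S ∉ T[0,2] ⇒ NO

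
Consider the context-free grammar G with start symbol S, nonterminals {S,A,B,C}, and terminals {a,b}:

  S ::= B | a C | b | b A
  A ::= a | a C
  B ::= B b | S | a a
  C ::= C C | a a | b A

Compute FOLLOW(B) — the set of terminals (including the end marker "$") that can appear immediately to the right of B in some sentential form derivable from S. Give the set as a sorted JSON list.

Compute FIRST by fixpoint:
[1]
  A via A→a: +{a}
  B via B→a a: +{a}
  C via C→a a: +{a}
  C via C→b A: +{b}
  S via S→B: +{a}
  S via S→b: +{b}
  FIRST[S]={a,b}  FIRST[A]={a}  FIRST[B]={a}  FIRST[C]={a,b}
[2]
  B via B→S: +{b}
  FIRST[S]={a,b}  FIRST[A]={a}  FIRST[B]={a,b}  FIRST[C]={a,b}
[3] done
  FIRST[S]={a,b}  FIRST[A]={a}  FIRST[B]={a,b}  FIRST[C]={a,b}

Compute FOLLOW by fixpoint:
initialize: $ ∈ FOLLOW(S)
iter 1:
  B→B b: FOLLOW(B) ⊇ FIRST(b) = {b}; new: +{b}
  B→S: FOLLOW(S) ⊇ FOLLOW(B) ⊇ {b}; new: +{b}
  C→C C: FOLLOW(C) ⊇ FIRST(C) = {a,b}; new: +{a,b}
  C→b A: FOLLOW(A) ⊇ FOLLOW(C) ⊇ {a,b}; new: +{a,b}
  S→B: FOLLOW(B) ⊇ FOLLOW(S) ⊇ {$,b}; new: +{$}
  S→a C: FOLLOW(C) ⊇ FOLLOW(S) ⊇ {$,b}; new: +{$}
  S→b A: FOLLOW(A) ⊇ FOLLOW(S) ⊇ {$,b}; new: +{$}
  FOLLOW[S]={$,b}  FOLLOW[A]={$,a,b}  FOLLOW[B]={$,b}  FOLLOW[C]={$,a,b}
iter 2: done
  FOLLOW[S]={$,b}  FOLLOW[A]={$,a,b}  FOLLOW[B]={$,b}  FOLLOW[C]={$,a,b}

FOLLOW(B) = ["$", "b"]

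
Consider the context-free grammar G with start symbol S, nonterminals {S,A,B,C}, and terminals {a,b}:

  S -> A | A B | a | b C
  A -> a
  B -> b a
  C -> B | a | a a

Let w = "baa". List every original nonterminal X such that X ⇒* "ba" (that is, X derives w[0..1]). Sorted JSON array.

CNF form of G:
  S -> A B | T0 C | a
  A -> a
  B -> T0 T1
  C -> T0 T1 | T1 T1 | a
  T0 -> b
  T1 -> a

CYK fill, restricted to cells inside w[0..1]:
  T[0,0] 'b' = {T0}  orig:{}
  T[1,1] 'a' = {A,C,S,T1}  orig:{A,C,S}
  T[0,1] 'ba' = {B,C,S}

Original NTs in T[0,1] deriving "ba": ["B", "C", "S"]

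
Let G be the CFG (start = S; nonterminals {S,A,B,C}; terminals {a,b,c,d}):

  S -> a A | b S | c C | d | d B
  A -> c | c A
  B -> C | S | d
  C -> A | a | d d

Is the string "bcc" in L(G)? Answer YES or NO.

CNF form of G:
  S -> T0 C | T1 A | T2 S | T3 B | d
  A -> T0 A | c
  B -> T0 A | T0 C | T1 A | T2 S | T3 B | T3 T3 | a | c | d
  C -> T0 A | T3 T3 | a | c
  T0 -> c
  T1 -> a
  T2 -> b
  T3 -> d

CYK fill:
  T[0,0] 'b' = {T2}  orig:{}
  T[1,1] 'c' = {A,B,C,T0}  orig:{A,B,C}
  T[2,2] 'c' = {A,B,C,T0}  orig:{A,B,C}
  T[0,1] 'bc' = ∅
  T[1,2] 'cc' = {A,B,C,S}
  T[0,2] 'bcc' = {B,S}

S ∈ T[0,2] ⇒ YES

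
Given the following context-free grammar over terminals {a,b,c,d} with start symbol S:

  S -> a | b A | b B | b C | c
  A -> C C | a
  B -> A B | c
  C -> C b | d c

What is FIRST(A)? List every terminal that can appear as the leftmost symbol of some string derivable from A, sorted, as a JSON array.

Compute FIRST by fixpoint:
[1]
  A via A→a: +{a}
  B via B→A B: +{a}
  B via B→c: +{c}
  C via C→d c: +{d}
  S via S→a: +{a}
  S via S→b A: +{b}
  S via S→c: +{c}
  FIRST[S]={a,b,c}  FIRST[A]={a}  FIRST[B]={a,c}  FIRST[C]={d}
[2]
  A via A→C C: +{d}
  B via B→A B: +{d}
  FIRST[S]={a,b,c}  FIRST[A]={a,d}  FIRST[B]={a,c,d}  FIRST[C]={d}
[3] (stable)
  FIRST[S]={a,b,c}  FIRST[A]={a,d}  FIRST[B]={a,c,d}  FIRST[C]={d}

FIRST(A) = ["a", "d"]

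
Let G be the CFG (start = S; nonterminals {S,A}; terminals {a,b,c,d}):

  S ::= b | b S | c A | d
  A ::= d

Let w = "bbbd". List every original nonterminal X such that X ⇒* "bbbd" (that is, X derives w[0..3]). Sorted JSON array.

CNF form of G:
  S -> T0 S | T1 A | b | d
  A -> d
  T0 -> b
  T1 -> c

Fill CYK table bottom-up, restricted to cells inside w[0..3]:
  [0..0]={S,T0}  "b"  orig:{S}
  [1..1]={S,T0}  "b"  orig:{S}
  [2..2]={S,T0}  "b"  orig:{S}
  [3..3]={A,S}  "d"
  [0..1]={S}  "bb"
  [1..2]={S}  "bb"
  [2..3]={S}  "bd"
  [0..2]={S}  "bbb"
  [1..3]={S}  "bbd"
  [0..3]={S}  "bbbd"

Original NTs in T[0,3] deriving "bbbd": ["S"]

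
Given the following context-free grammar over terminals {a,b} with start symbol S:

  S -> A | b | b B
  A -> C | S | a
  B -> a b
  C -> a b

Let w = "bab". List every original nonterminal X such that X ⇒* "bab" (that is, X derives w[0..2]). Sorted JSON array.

Convert to CNF:
  S -> T0 T1 | T1 B | a | b
  A -> T0 T1 | T1 B | a | b
  B -> T0 T1
  C -> T0 T1
  T0 -> a
  T1 -> b

CYK fill — only the sub-triangle for w[0..2]:
  T[0,0] 'b' = {A,S,T1}  orig:{A,S}
  T[1,1] 'a' = {A,S,T0}  orig:{A,S}
  T[2,2] 'b' = {A,S,T1}  orig:{A,S}
  T[0,1] 'ba' = ∅
  T[1,2] 'ab' = {A,B,C,S}
  T[0,2] 'bab' = {A,S}

Original NTs in T[0,2] deriving "bab": ["A", "S"]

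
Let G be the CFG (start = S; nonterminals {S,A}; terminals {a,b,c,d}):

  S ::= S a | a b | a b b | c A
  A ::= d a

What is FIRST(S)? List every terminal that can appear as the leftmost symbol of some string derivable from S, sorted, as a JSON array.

FIRST sets, iterate to fixpoint:
[1]
  A via A→d a: +{d}
  S via S→a b: +{a}
  S via S→c A: +{c}
  S: {a,c}  A: {d}
[2] — fixpoint
  S: {a,c}  A: {d}

FIRST(S) = ["a", "c"]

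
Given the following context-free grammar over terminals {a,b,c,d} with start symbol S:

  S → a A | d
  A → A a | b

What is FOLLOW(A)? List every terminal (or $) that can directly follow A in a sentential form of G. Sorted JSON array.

FIRST sets, iterate to fixpoint:
round 1:
  A via A→b: +{b}
  S via S→a A: +{a}
  S via S→d: +{d}
  FIRST[S]={a,d}  FIRST[A]={b}
round 2: — fixpoint
  FIRST[S]={a,d}  FIRST[A]={b}

FOLLOW sets:
seed FOLLOW(S) with $
[1]
  A→A a: FOLLOW(A) ⊇ FIRST(a) = {a}; new: +{a}
  S→a A: FOLLOW(A) ⊇ FOLLOW(S) ⊇ {$}; new: +{$}
  FOLLOW[S]={$}  FOLLOW[A]={$,a}
[2] done
  FOLLOW[S]={$}  FOLLOW[A]={$,a}

FOLLOW(A) = ["$", "a"]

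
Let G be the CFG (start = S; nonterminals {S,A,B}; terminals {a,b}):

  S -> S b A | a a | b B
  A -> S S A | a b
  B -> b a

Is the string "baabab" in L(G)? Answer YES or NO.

CNF form of G:
  S -> S X3 | T0 T0 | T1 B
  A -> S X2 | T0 T1
  B -> T1 T0
  T0 -> a
  T1 -> b
  X2 -> S A
  X3 -> T1 A

CYK fill:
  T[0,0] 'b' = {T1}  orig:{}
  T[1,1] 'a' = {T0}  orig:{}
  T[2,2] 'a' = {T0}  orig:{}
  T[3,3] 'b' = {T1}  orig:{}
  T[4,4] 'a' = {T0}  orig:{}
  T[5,5] 'b' = {T1}  orig:{}
  T[0,1] 'ba' = {B}
  T[1,2] 'aa' = {S}
  T[2,3] 'ab' = {A}
  T[3,4] 'ba' = {B}
  T[4,5] 'ab' = {A}
  T[0,2] 'baa' = ∅
  T[1,3] 'aab' = ∅
  T[2,4] 'aba' = ∅
  T[3,5] 'bab' = {X3}  orig:{}
  T[0,3] 'baab' = ∅
  T[1,4] 'aaba' = ∅
  T[2,5] 'abab' = ∅
  T[0,4] 'baaba' = ∅
  T[1,5] 'aabab' = {S}
  T[0,5] 'baabab' = ∅

S ∉ T[0,5] ⇒ NO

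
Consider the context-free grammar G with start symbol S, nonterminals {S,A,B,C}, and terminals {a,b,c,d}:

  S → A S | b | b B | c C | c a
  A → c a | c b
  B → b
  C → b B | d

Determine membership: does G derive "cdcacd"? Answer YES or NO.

Convert to CNF:
  S -> A S | T0 C | T0 T1 | T2 B | b
  A -> T0 T1 | T0 T2
  B -> b
  C -> T2 B | d
  T0 -> c
  T1 -> a
  T2 -> b

CYK fill:
  cell(0,0) c: {T0}  orig:{}
  cell(1,1) d: {C}
  cell(2,2) c: {T0}  orig:{}
  cell(3,3) a: {T1}  orig:{}
  cell(4,4) c: {T0}  orig:{}
  cell(5,5) d: {C}
  cell(0,1) cd: {S}
  cell(1,2) dc: ∅
  cell(2,3) ca: {A,S}
  cell(3,4) ac: ∅
  cell(4,5) cd: {S}
  cell(0,2) cdc: ∅
  cell(1,3) dca: ∅
  cell(2,4) cac: ∅
  cell(3,5) acd: ∅
  cell(0,3) cdca: ∅
  cell(1,4) dcac: ∅
  cell(2,5) cacd: {S}
  cell(0,4) cdcac: ∅
  cell(1,5) dcacd: ∅
  cell(0,5) cdcacd: ∅

S ∉ T[0,5] ⇒ NO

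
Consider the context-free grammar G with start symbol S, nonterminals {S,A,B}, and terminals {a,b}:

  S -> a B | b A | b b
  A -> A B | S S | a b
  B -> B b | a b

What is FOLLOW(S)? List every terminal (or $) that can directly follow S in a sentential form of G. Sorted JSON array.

FIRST iteration:
round 1:
  A via A→a b: +{a}
  B via B→a b: +{a}
  S via S→a B: +{a}
  S via S→b A: +{b}
  S: {a,b}  A: {a}  B: {a}
round 2:
  A via A→S S: +{b}
  S: {a,b}  A: {a,b}  B: {a}
round 3: (stable)
  S: {a,b}  A: {a,b}  B: {a}

Compute FOLLOW by fixpoint:
seed FOLLOW(S) with $
round 1:
  A→A B: FOLLOW(A) ⊇ FIRST(B) = {a}; new: +{a}
  A→A B: FOLLOW(B) ⊇ FOLLOW(A) ⊇ {a}; new: +{a}
  A→S S: FOLLOW(S) ⊇ FIRST(S) = {a,b}; new: +{a,b}
  B→B b: FOLLOW(B) ⊇ FIRST(b) = {b}; new: +{b}
  S→a B: FOLLOW(B) ⊇ FOLLOW(S) ⊇ {$,a,b}; new: +{$}
  S→b A: FOLLOW(A) ⊇ FOLLOW(S) ⊇ {$,a,b}; new: +{$,b}
  S: {$,a,b}  A: {$,a,b}  B: {$,a,b}
round 2: (no change)
  S: {$,a,b}  A: {$,a,b}  B: {$,a,b}

FOLLOW(S) = ["$", "a", "b"]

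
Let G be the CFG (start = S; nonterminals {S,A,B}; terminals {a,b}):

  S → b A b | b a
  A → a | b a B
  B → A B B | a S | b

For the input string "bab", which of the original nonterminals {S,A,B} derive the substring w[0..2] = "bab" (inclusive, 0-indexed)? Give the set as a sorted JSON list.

CNF form of G:
  S -> T0 T1 | T0 X4
  A -> T0 X2 | a
  B -> A X3 | T1 S | b
  T0 -> b
  T1 -> a
  X2 -> T1 B
  X3 -> B B
  X4 -> A T0

CYK table (by increasing span) (cells [i..j] with 0 ≤ i ≤ j ≤ 2 only):
  T[0,0] 'b' = {B,T0}  orig:{B}
  T[1,1] 'a' = {A,T1}  orig:{A}
  T[2,2] 'b' = {B,T0}  orig:{B}
  T[0,1] 'ba' = {S}
  T[1,2] 'ab' = {X2,X4}  orig:{}
  T[0,2] 'bab' = {A,S}

Original NTs in T[0,2] deriving "bab": ["A", "S"]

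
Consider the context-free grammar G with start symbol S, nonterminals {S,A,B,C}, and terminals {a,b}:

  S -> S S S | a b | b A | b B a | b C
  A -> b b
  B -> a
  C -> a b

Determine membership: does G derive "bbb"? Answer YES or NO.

Convert to CNF:
  S -> S X2 | T0 A | T0 C | T0 X3 | T1 T0
  A -> T0 T0
  B -> a
  C -> T1 T0
  T0 -> b
  T1 -> a
  X2 -> S S
  X3 -> B T1

Fill CYK table bottom-up:
  T[0,0] 'b' = {T0}  orig:{}
  T[1,1] 'b' = {T0}  orig:{}
  T[2,2] 'b' = {T0}  orig:{}
  T[0,1] 'bb' = {A}
  T[1,2] 'bb' = {A}
  T[0,2] 'bbb' = {S}

S ∈ T[0,2] ⇒ YES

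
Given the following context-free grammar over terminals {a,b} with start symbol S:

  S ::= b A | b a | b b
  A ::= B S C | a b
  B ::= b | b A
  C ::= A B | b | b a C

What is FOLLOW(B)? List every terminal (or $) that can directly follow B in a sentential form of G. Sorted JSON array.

FIRST sets, iterate to fixpoint:
iter 1:
  A via A→a b: +{a}
  B via B→b: +{b}
  C via C→A B: +{a}
  C via C→b: +{b}
  S via S→b A: +{b}
  S: {b}  A: {a}  B: {b}  C: {a,b}
iter 2:
  A via A→B S C: +{b}
  S: {b}  A: {a,b}  B: {b}  C: {a,b}
iter 3: (no change)
  S: {b}  A: {a,b}  B: {b}  C: {a,b}

Compute FOLLOW by fixpoint:
FOLLOW(S) := {$}
pass 1:
  A→B S C: FOLLOW(B) ⊇ FIRST(S) = {b}; new: +{b}
  A→B S C: FOLLOW(S) ⊇ FIRST(C) = {a,b}; new: +{a,b}
  B→b A: FOLLOW(A) ⊇ FOLLOW(B) ⊇ {b}; new: +{b}
  S→b A: FOLLOW(A) ⊇ FOLLOW(S) ⊇ {$,a,b}; new: +{$,a}
  FOLLOW(S)={$,a,b}  FOLLOW(A)={$,a,b}  FOLLOW(B)={b}  FOLLOW(C)={}
pass 2:
  A→B S C: FOLLOW(C) ⊇ FOLLOW(A) ⊇ {$,a,b}; new: +{$,a,b}
  C→A B: FOLLOW(B) ⊇ FOLLOW(C) ⊇ {$,a,b}; new: +{$,a}
  FOLLOW(S)={$,a,b}  FOLLOW(A)={$,a,b}  FOLLOW(B)={$,a,b}  FOLLOW(C)={$,a,b}
pass 3: (stable)
  FOLLOW(S)={$,a,b}  FOLLOW(A)={$,a,b}  FOLLOW(B)={$,a,b}  FOLLOW(C)={$,a,b}

FOLLOW(B) = ["$", "a", "b"]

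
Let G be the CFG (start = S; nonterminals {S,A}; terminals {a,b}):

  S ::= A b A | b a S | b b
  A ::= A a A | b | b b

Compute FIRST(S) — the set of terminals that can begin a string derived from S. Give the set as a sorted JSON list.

Compute FIRST by fixpoint:
[1]
  A via A→b: +{b}
  S via S→A b A: +{b}
  FIRST[S]={b}  FIRST[A]={b}
[2] (stable)
  FIRST[S]={b}  FIRST[A]={b}

FIRST(S) = ["b"]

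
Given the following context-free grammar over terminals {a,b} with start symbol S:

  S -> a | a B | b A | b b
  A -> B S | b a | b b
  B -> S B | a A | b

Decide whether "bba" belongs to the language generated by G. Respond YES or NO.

CNF form of G:
  S -> T0 A | T0 T0 | T1 B | a
  A -> B S | T0 T0 | T0 T1
  B -> S B | T1 A | b
  T0 -> b
  T1 -> a

CYK fill:
  cell(0,0) b: {B,T0}  orig:{B}
  cell(1,1) b: {B,T0}  orig:{B}
  cell(2,2) a: {S,T1}  orig:{S}
  cell(0,1) bb: {A,S}
  cell(1,2) ba: {A}
  cell(0,2) bba: {S}

S ∈ T[0,2] ⇒ YES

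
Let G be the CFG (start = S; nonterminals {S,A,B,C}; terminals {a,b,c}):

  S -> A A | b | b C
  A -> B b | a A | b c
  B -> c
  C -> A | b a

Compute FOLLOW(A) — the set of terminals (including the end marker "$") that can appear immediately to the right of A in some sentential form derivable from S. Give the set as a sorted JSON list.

Compute FIRST by fixpoint:
pass 1:
  A via A→a A: +{a}
  A via A→b c: +{b}
  B via B→c: +{c}
  C via C→A: +{a,b}
  S via S→A A: +{a,b}
  FIRST[S]={a,b}  FIRST[A]={a,b}  FIRST[B]={c}  FIRST[C]={a,b}
pass 2:
  A via A→B b: +{c}
  C via C→A: +{c}
  S via S→A A: +{c}
  FIRST[S]={a,b,c}  FIRST[A]={a,b,c}  FIRST[B]={c}  FIRST[C]={a,b,c}
pass 3: (stable)
  FIRST[S]={a,b,c}  FIRST[A]={a,b,c}  FIRST[B]={c}  FIRST[C]={a,b,c}

FOLLOW sets:
seed FOLLOW(S) with $
[1]
  A→B b: FOLLOW(B) ⊇ FIRST(b) = {b}; new: +{b}
  S→A A: FOLLOW(A) ⊇ FIRST(A) = {a,b,c}; new: +{a,b,c}
  S→A A: FOLLOW(A) ⊇ FOLLOW(S) ⊇ {$}; new: +{$}
  S→b C: FOLLOW(C) ⊇ FOLLOW(S) ⊇ {$}; new: +{$}
  FOLLOW[S]={$}  FOLLOW[A]={$,a,b,c}  FOLLOW[B]={b}  FOLLOW[C]={$}
[2] — fixpoint
  FOLLOW[S]={$}  FOLLOW[A]={$,a,b,c}  FOLLOW[B]={b}  FOLLOW[C]={$}

FOLLOW(A) = ["$", "a", "b", "c"]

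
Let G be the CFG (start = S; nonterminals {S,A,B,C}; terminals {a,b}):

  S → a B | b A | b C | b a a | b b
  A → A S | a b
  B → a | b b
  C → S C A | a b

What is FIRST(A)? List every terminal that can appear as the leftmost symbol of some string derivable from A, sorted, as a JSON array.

FIRST sets, iterate to fixpoint:
iter 1:
  A via A→a b: +{a}
  B via B→a: +{a}
  B via B→b b: +{b}
  C via C→a b: +{a}
  S via S→a B: +{a}
  S via S→b A: +{b}
  S: {a,b}  A: {a}  B: {a,b}  C: {a}
iter 2:
  C via C→S C A: +{b}
  S: {a,b}  A: {a}  B: {a,b}  C: {a,b}
iter 3: (stable)
  S: {a,b}  A: {a}  B: {a,b}  C: {a,b}

FIRST(A) = ["a"]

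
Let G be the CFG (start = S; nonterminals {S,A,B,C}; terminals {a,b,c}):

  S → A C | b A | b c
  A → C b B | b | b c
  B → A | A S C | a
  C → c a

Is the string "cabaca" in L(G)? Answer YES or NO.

CNF form of G:
  S -> A C | T0 A | T0 T1
  A -> C X3 | T0 T1 | b
  B -> A X4 | C X5 | T0 T1 | a | b
  C -> T1 T2
  T0 -> b
  T1 -> c
  T2 -> a
  X3 -> T0 B
  X4 -> S C
  X5 -> T0 B

CYK fill:
  T[0,0] 'c' = {T1}  orig:{}
  T[1,1] 'a' = {B,T2}  orig:{B}
  T[2,2] 'b' = {A,B,T0}  orig:{A,B}
  T[3,3] 'a' = {B,T2}  orig:{B}
  T[4,4] 'c' = {T1}  orig:{}
  T[5,5] 'a' = {B,T2}  orig:{B}
  T[0,1] 'ca' = {C}
  T[1,2] 'ab' = ∅
  T[2,3] 'ba' = {X3,X5}  orig:{}
  T[3,4] 'ac' = ∅
  T[4,5] 'ca' = {C}
  T[0,2] 'cab' = ∅
  T[1,3] 'aba' = ∅
  T[2,4] 'bac' = ∅
  T[3,5] 'aca' = ∅
  T[0,3] 'caba' = {A,B}
  T[1,4] 'abac' = ∅
  T[2,5] 'baca' = ∅
  T[0,4] 'cabac' = ∅
  T[1,5] 'abaca' = ∅
  T[0,5] 'cabaca' = {S}

S ∈ T[0,5] ⇒ YES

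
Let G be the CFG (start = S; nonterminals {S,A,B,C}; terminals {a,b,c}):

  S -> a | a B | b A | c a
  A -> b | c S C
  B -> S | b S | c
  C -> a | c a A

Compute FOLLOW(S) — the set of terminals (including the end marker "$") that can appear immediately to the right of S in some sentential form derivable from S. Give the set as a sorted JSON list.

Compute FIRST by fixpoint:
round 1:
  A via A→b: +{b}
  A via A→c S C: +{c}
  B via B→b S: +{b}
  B via B→c: +{c}
  C via C→a: +{a}
  C via C→c a A: +{c}
  S via S→a: +{a}
  S via S→b A: +{b}
  S via S→c a: +{c}
  FIRST[S]={a,b,c}  FIRST[A]={b,c}  FIRST[B]={b,c}  FIRST[C]={a,c}
round 2:
  B via B→S: +{a}
  FIRST[S]={a,b,c}  FIRST[A]={b,c}  FIRST[B]={a,b,c}  FIRST[C]={a,c}
round 3: (no change)
  FIRST[S]={a,b,c}  FIRST[A]={b,c}  FIRST[B]={a,b,c}  FIRST[C]={a,c}

Compute FOLLOW by fixpoint:
seed FOLLOW(S) with $
[1]
  A→c S C: FOLLOW(S) ⊇ FIRST(C) = {a,c}; new: +{a,c}
  S→a B: FOLLOW(B) ⊇ FOLLOW(S) ⊇ {$,a,c}; new: +{$,a,c}
  S→b A: FOLLOW(A) ⊇ FOLLOW(S) ⊇ {$,a,c}; new: +{$,a,c}
  FOLLOW(S)={$,a,c}  FOLLOW(A)={$,a,c}  FOLLOW(B)={$,a,c}  FOLLOW(C)={}
[2]
  A→c S C: FOLLOW(C) ⊇ FOLLOW(A) ⊇ {$,a,c}; new: +{$,a,c}
  FOLLOW(S)={$,a,c}  FOLLOW(A)={$,a,c}  FOLLOW(B)={$,a,c}  FOLLOW(C)={$,a,c}
[3] — fixpoint
  FOLLOW(S)={$,a,c}  FOLLOW(A)={$,a,c}  FOLLOW(B)={$,a,c}  FOLLOW(C)={$,a,c}

FOLLOW(S) = ["$", "a", "c"]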